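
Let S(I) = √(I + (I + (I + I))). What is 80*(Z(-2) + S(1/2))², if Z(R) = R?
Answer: 480 - 320*√2 ≈ 27.452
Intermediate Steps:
S(I) = 2*√I (S(I) = √(I + (I + 2*I)) = √(I + 3*I) = √(4*I) = 2*√I)
80*(Z(-2) + S(1/2))² = 80*(-2 + 2*√(1/2))² = 80*(-2 + 2*√(½))² = 80*(-2 + 2*(√2/2))² = 80*(-2 + √2)²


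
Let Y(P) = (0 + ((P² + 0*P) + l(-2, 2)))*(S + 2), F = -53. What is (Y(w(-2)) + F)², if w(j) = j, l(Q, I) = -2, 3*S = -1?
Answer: 22201/9 ≈ 2466.8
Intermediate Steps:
S = -⅓ (S = (⅓)*(-1) = -⅓ ≈ -0.33333)
Y(P) = -10/3 + 5*P²/3 (Y(P) = (0 + ((P² + 0*P) - 2))*(-⅓ + 2) = (0 + ((P² + 0) - 2))*(5/3) = (0 + (P² - 2))*(5/3) = (0 + (-2 + P²))*(5/3) = (-2 + P²)*(5/3) = -10/3 + 5*P²/3)
(Y(w(-2)) + F)² = ((-10/3 + (5/3)*(-2)²) - 53)² = ((-10/3 + (5/3)*4) - 53)² = ((-10/3 + 20/3) - 53)² = (10/3 - 53)² = (-149/3)² = 22201/9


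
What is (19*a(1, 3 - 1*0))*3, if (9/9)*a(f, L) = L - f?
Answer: 114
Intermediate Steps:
a(f, L) = L - f
(19*a(1, 3 - 1*0))*3 = (19*((3 - 1*0) - 1*1))*3 = (19*((3 + 0) - 1))*3 = (19*(3 - 1))*3 = (19*2)*3 = 38*3 = 114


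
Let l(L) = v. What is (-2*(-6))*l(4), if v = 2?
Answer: 24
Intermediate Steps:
l(L) = 2
(-2*(-6))*l(4) = -2*(-6)*2 = 12*2 = 24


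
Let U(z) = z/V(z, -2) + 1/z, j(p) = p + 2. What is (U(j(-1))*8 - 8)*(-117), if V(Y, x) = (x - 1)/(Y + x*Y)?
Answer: -312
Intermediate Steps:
j(p) = 2 + p
V(Y, x) = (-1 + x)/(Y + Y*x)
U(z) = 1/z + z²/3 (U(z) = z/(((-1 - 2)/(z*(1 - 2)))) + 1/z = z/((-3/(z*(-1)))) + 1/z = z/((-1*(-3)/z)) + 1/z = z/((3/z)) + 1/z = z*(z/3) + 1/z = z²/3 + 1/z = 1/z + z²/3)
(U(j(-1))*8 - 8)*(-117) = (((3 + (2 - 1)³)/(3*(2 - 1)))*8 - 8)*(-117) = (((⅓)*(3 + 1³)/1)*8 - 8)*(-117) = (((⅓)*1*(3 + 1))*8 - 8)*(-117) = (((⅓)*1*4)*8 - 8)*(-117) = ((4/3)*8 - 8)*(-117) = (32/3 - 8)*(-117) = (8/3)*(-117) = -312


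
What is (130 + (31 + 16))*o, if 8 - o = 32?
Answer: -4248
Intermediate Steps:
o = -24 (o = 8 - 1*32 = 8 - 32 = -24)
(130 + (31 + 16))*o = (130 + (31 + 16))*(-24) = (130 + 47)*(-24) = 177*(-24) = -4248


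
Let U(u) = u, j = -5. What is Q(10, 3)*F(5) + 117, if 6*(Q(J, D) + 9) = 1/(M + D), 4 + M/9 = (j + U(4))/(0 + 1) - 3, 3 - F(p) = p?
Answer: 27946/207 ≈ 135.00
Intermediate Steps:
F(p) = 3 - p
M = -72 (M = -36 + 9*((-5 + 4)/(0 + 1) - 3) = -36 + 9*(-1/1 - 3) = -36 + 9*(-1*1 - 3) = -36 + 9*(-1 - 3) = -36 + 9*(-4) = -36 - 36 = -72)
Q(J, D) = -9 + 1/(6*(-72 + D))
Q(10, 3)*F(5) + 117 = ((3889 - 54*3)/(6*(-72 + 3)))*(3 - 1*5) + 117 = ((1/6)*(3889 - 162)/(-69))*(3 - 5) + 117 = ((1/6)*(-1/69)*3727)*(-2) + 117 = -3727/414*(-2) + 117 = 3727/207 + 117 = 27946/207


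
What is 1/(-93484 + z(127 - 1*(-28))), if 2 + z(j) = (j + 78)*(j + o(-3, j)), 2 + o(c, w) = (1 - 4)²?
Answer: -1/55740 ≈ -1.7940e-5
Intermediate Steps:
o(c, w) = 7 (o(c, w) = -2 + (1 - 4)² = -2 + (-3)² = -2 + 9 = 7)
z(j) = -2 + (7 + j)*(78 + j) (z(j) = -2 + (j + 78)*(j + 7) = -2 + (78 + j)*(7 + j) = -2 + (7 + j)*(78 + j))
1/(-93484 + z(127 - 1*(-28))) = 1/(-93484 + (544 + (127 - 1*(-28))² + 85*(127 - 1*(-28)))) = 1/(-93484 + (544 + (127 + 28)² + 85*(127 + 28))) = 1/(-93484 + (544 + 155² + 85*155)) = 1/(-93484 + (544 + 24025 + 13175)) = 1/(-93484 + 37744) = 1/(-55740) = -1/55740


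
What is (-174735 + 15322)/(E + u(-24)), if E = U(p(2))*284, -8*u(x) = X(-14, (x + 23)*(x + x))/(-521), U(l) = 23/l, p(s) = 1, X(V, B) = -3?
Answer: -664433384/27225373 ≈ -24.405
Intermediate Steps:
u(x) = -3/4168 (u(x) = -(-3)/(8*(-521)) = -(-3)*(-1)/(8*521) = -1/8*3/521 = -3/4168)
E = 6532 (E = (23/1)*284 = (23*1)*284 = 23*284 = 6532)
(-174735 + 15322)/(E + u(-24)) = (-174735 + 15322)/(6532 - 3/4168) = -159413/27225373/4168 = -159413*4168/27225373 = -664433384/27225373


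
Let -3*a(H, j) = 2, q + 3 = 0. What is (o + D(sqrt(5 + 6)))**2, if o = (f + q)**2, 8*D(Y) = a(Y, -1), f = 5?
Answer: 2209/144 ≈ 15.340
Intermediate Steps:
q = -3 (q = -3 + 0 = -3)
a(H, j) = -2/3 (a(H, j) = -1/3*2 = -2/3)
D(Y) = -1/12 (D(Y) = (1/8)*(-2/3) = -1/12)
o = 4 (o = (5 - 3)**2 = 2**2 = 4)
(o + D(sqrt(5 + 6)))**2 = (4 - 1/12)**2 = (47/12)**2 = 2209/144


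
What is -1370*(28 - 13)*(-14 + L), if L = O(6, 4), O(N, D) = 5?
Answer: 184950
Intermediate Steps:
L = 5
-1370*(28 - 13)*(-14 + L) = -1370*(28 - 13)*(-14 + 5) = -20550*(-9) = -1370*(-135) = 184950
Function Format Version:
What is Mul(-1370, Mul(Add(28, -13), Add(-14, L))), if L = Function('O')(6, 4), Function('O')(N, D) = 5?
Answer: 184950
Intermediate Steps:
L = 5
Mul(-1370, Mul(Add(28, -13), Add(-14, L))) = Mul(-1370, Mul(Add(28, -13), Add(-14, 5))) = Mul(-1370, Mul(15, -9)) = Mul(-1370, -135) = 184950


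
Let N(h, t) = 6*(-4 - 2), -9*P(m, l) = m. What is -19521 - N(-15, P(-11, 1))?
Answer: -19485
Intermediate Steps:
P(m, l) = -m/9
N(h, t) = -36 (N(h, t) = 6*(-6) = -36)
-19521 - N(-15, P(-11, 1)) = -19521 - 1*(-36) = -19521 + 36 = -19485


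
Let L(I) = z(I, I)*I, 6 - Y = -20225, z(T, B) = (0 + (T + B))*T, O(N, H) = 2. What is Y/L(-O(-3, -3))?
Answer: -20231/16 ≈ -1264.4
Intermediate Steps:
z(T, B) = T*(B + T) (z(T, B) = (0 + (B + T))*T = (B + T)*T = T*(B + T))
Y = 20231 (Y = 6 - 1*(-20225) = 6 + 20225 = 20231)
L(I) = 2*I³ (L(I) = (I*(I + I))*I = (I*(2*I))*I = (2*I²)*I = 2*I³)
Y/L(-O(-3, -3)) = 20231/((2*(-1*2)³)) = 20231/((2*(-2)³)) = 20231/((2*(-8))) = 20231/(-16) = 20231*(-1/16) = -20231/16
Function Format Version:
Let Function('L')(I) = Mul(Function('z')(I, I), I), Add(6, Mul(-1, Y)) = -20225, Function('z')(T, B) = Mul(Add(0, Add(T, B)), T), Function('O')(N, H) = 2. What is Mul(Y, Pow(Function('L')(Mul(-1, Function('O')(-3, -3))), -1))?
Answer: Rational(-20231, 16) ≈ -1264.4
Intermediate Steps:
Function('z')(T, B) = Mul(T, Add(B, T)) (Function('z')(T, B) = Mul(Add(0, Add(B, T)), T) = Mul(Add(B, T), T) = Mul(T, Add(B, T)))
Y = 20231 (Y = Add(6, Mul(-1, -20225)) = Add(6, 20225) = 20231)
Function('L')(I) = Mul(2, Pow(I, 3)) (Function('L')(I) = Mul(Mul(I, Add(I, I)), I) = Mul(Mul(I, Mul(2, I)), I) = Mul(Mul(2, Pow(I, 2)), I) = Mul(2, Pow(I, 3)))
Mul(Y, Pow(Function('L')(Mul(-1, Function('O')(-3, -3))), -1)) = Mul(20231, Pow(Mul(2, Pow(Mul(-1, 2), 3)), -1)) = Mul(20231, Pow(Mul(2, Pow(-2, 3)), -1)) = Mul(20231, Pow(Mul(2, -8), -1)) = Mul(20231, Pow(-16, -1)) = Mul(20231, Rational(-1, 16)) = Rational(-20231, 16)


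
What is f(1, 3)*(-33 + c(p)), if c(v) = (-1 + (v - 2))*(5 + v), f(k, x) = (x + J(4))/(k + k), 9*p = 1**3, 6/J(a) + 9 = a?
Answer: -3869/90 ≈ -42.989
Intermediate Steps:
J(a) = 6/(-9 + a)
p = 1/9 (p = (1/9)*1**3 = (1/9)*1 = 1/9 ≈ 0.11111)
f(k, x) = (-6/5 + x)/(2*k) (f(k, x) = (x + 6/(-9 + 4))/(k + k) = (x + 6/(-5))/((2*k)) = (x + 6*(-1/5))*(1/(2*k)) = (x - 6/5)*(1/(2*k)) = (-6/5 + x)*(1/(2*k)) = (-6/5 + x)/(2*k))
c(v) = (-3 + v)*(5 + v) (c(v) = (-1 + (-2 + v))*(5 + v) = (-3 + v)*(5 + v))
f(1, 3)*(-33 + c(p)) = ((1/10)*(-6 + 5*3)/1)*(-33 + (-15 + (1/9)**2 + 2*(1/9))) = ((1/10)*1*(-6 + 15))*(-33 + (-15 + 1/81 + 2/9)) = ((1/10)*1*9)*(-33 - 1196/81) = (9/10)*(-3869/81) = -3869/90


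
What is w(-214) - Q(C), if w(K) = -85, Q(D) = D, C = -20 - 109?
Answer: 44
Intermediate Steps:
C = -129
w(-214) - Q(C) = -85 - 1*(-129) = -85 + 129 = 44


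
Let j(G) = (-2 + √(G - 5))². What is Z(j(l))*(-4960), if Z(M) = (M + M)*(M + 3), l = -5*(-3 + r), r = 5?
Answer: 1507840 - 753920*I*√15 ≈ 1.5078e+6 - 2.9199e+6*I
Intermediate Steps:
l = -10 (l = -5*(-3 + 5) = -5*2 = -10)
j(G) = (-2 + √(-5 + G))²
Z(M) = 2*M*(3 + M) (Z(M) = (2*M)*(3 + M) = 2*M*(3 + M))
Z(j(l))*(-4960) = (2*(-2 + √(-5 - 10))²*(3 + (-2 + √(-5 - 10))²))*(-4960) = (2*(-2 + √(-15))²*(3 + (-2 + √(-15))²))*(-4960) = (2*(-2 + I*√15)²*(3 + (-2 + I*√15)²))*(-4960) = -9920*(-2 + I*√15)²*(3 + (-2 + I*√15)²)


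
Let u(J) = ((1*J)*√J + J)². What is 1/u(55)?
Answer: 14/2205225 - √55/4410450 ≈ 4.6671e-6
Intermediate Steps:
u(J) = (J + J^(3/2))² (u(J) = (J*√J + J)² = (J^(3/2) + J)² = (J + J^(3/2))²)
1/u(55) = 1/((55 + 55^(3/2))²) = 1/((55 + 55*√55)²) = (55 + 55*√55)⁻²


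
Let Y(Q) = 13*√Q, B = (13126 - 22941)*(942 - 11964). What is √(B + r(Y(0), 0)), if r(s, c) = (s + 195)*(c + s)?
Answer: √108180930 ≈ 10401.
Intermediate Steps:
B = 108180930 (B = -9815*(-11022) = 108180930)
r(s, c) = (195 + s)*(c + s)
√(B + r(Y(0), 0)) = √(108180930 + ((13*√0)² + 195*0 + 195*(13*√0) + 0*(13*√0))) = √(108180930 + ((13*0)² + 0 + 195*(13*0) + 0*(13*0))) = √(108180930 + (0² + 0 + 195*0 + 0*0)) = √(108180930 + (0 + 0 + 0 + 0)) = √(108180930 + 0) = √108180930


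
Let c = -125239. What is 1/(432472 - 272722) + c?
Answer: -20006930249/159750 ≈ -1.2524e+5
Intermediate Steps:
1/(432472 - 272722) + c = 1/(432472 - 272722) - 125239 = 1/159750 - 125239 = -20006930249/159750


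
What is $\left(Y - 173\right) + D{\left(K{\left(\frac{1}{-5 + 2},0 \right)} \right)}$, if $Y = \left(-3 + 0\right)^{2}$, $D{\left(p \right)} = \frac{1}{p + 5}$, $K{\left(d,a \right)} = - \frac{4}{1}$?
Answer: $-163$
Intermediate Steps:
$K{\left(d,a \right)} = -4$ ($K{\left(d,a \right)} = \left(-4\right) 1 = -4$)
$D{\left(p \right)} = \frac{1}{5 + p}$
$Y = 9$ ($Y = \left(-3\right)^{2} = 9$)
$\left(Y - 173\right) + D{\left(K{\left(\frac{1}{-5 + 2},0 \right)} \right)} = \left(9 - 173\right) + \frac{1}{5 - 4} = -164 + 1^{-1} = -164 + 1 = -163$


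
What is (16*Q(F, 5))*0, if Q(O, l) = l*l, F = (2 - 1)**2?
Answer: 0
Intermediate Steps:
F = 1 (F = 1**2 = 1)
Q(O, l) = l**2
(16*Q(F, 5))*0 = (16*5**2)*0 = (16*25)*0 = 400*0 = 0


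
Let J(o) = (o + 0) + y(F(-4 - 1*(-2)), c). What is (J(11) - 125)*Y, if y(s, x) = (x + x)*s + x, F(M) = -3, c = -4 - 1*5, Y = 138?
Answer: -9522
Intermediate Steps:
c = -9 (c = -4 - 5 = -9)
y(s, x) = x + 2*s*x (y(s, x) = (2*x)*s + x = 2*s*x + x = x + 2*s*x)
J(o) = 45 + o (J(o) = (o + 0) - 9*(1 + 2*(-3)) = o - 9*(1 - 6) = o - 9*(-5) = o + 45 = 45 + o)
(J(11) - 125)*Y = ((45 + 11) - 125)*138 = (56 - 125)*138 = -69*138 = -9522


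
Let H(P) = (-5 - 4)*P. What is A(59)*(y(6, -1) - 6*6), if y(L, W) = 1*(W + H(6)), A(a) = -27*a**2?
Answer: 8552817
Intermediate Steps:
H(P) = -9*P
y(L, W) = -54 + W (y(L, W) = 1*(W - 9*6) = 1*(W - 54) = 1*(-54 + W) = -54 + W)
A(59)*(y(6, -1) - 6*6) = (-27*59**2)*((-54 - 1) - 6*6) = (-27*3481)*(-55 - 36) = -93987*(-91) = 8552817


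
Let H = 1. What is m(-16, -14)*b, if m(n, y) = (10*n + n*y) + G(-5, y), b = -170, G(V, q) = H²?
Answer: -11050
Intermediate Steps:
G(V, q) = 1 (G(V, q) = 1² = 1)
m(n, y) = 1 + 10*n + n*y (m(n, y) = (10*n + n*y) + 1 = 1 + 10*n + n*y)
m(-16, -14)*b = (1 + 10*(-16) - 16*(-14))*(-170) = (1 - 160 + 224)*(-170) = 65*(-170) = -11050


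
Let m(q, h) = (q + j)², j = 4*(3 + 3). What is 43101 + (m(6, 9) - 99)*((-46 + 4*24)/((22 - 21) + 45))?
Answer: 1011348/23 ≈ 43972.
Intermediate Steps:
j = 24 (j = 4*6 = 24)
m(q, h) = (24 + q)² (m(q, h) = (q + 24)² = (24 + q)²)
43101 + (m(6, 9) - 99)*((-46 + 4*24)/((22 - 21) + 45)) = 43101 + ((24 + 6)² - 99)*((-46 + 4*24)/((22 - 21) + 45)) = 43101 + (30² - 99)*((-46 + 96)/(1 + 45)) = 43101 + (900 - 99)*(50/46) = 43101 + 801*(50*(1/46)) = 43101 + 801*(25/23) = 43101 + 20025/23 = 1011348/23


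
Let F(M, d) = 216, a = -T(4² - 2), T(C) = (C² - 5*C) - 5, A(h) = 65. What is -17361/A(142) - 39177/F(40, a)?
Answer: -233203/520 ≈ -448.47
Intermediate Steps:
T(C) = -5 + C² - 5*C
a = -121 (a = -(-5 + (4² - 2)² - 5*(4² - 2)) = -(-5 + (16 - 2)² - 5*(16 - 2)) = -(-5 + 14² - 5*14) = -(-5 + 196 - 70) = -1*121 = -121)
-17361/A(142) - 39177/F(40, a) = -17361/65 - 39177/216 = -17361*1/65 - 39177*1/216 = -17361/65 - 1451/8 = -233203/520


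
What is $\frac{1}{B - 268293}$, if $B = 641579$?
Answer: $\frac{1}{373286} \approx 2.6789 \cdot 10^{-6}$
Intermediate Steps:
$\frac{1}{B - 268293} = \frac{1}{641579 - 268293} = \frac{1}{373286}$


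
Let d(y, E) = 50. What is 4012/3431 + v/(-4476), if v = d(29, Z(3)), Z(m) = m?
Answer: 8893081/7678578 ≈ 1.1582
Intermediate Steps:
v = 50
4012/3431 + v/(-4476) = 4012/3431 + 50/(-4476) = 4012*(1/3431) + 50*(-1/4476) = 4012/3431 - 25/2238 = 8893081/7678578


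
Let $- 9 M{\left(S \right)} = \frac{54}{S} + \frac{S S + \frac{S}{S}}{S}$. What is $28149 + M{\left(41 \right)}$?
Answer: $\frac{10385245}{369} \approx 28144.0$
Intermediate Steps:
$M{\left(S \right)} = - \frac{6}{S} - \frac{1 + S^{2}}{9 S}$ ($M{\left(S \right)} = - \frac{\frac{54}{S} + \frac{S S + \frac{S}{S}}{S}}{9} = - \frac{\frac{54}{S} + \frac{S^{2} + 1}{S}}{9} = - \frac{\frac{54}{S} + \frac{1 + S^{2}}{S}}{9} = - \frac{6}{S} - \frac{1 + S^{2}}{9 S}$)
$28149 + M{\left(41 \right)} = 28149 + \frac{-55 - 41^{2}}{9 \cdot 41} = 28149 + \frac{1}{9} \cdot \frac{1}{41} \left(-55 - 1681\right) = 28149 + \frac{1}{9} \cdot \frac{1}{41} \left(-1736\right) = 28149 - \frac{1736}{369} = \frac{10385245}{369}$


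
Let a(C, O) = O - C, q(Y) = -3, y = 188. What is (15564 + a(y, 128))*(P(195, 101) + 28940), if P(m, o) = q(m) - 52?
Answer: 447833040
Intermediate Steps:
P(m, o) = -55 (P(m, o) = -3 - 52 = -55)
(15564 + a(y, 128))*(P(195, 101) + 28940) = (15564 + (128 - 1*188))*(-55 + 28940) = (15564 + (128 - 188))*28885 = (15564 - 60)*28885 = 15504*28885 = 447833040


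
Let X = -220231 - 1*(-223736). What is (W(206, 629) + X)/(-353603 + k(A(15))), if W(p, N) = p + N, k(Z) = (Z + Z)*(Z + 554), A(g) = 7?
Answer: -4340/345749 ≈ -0.012552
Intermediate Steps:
X = 3505 (X = -220231 + 223736 = 3505)
k(Z) = 2*Z*(554 + Z) (k(Z) = (2*Z)*(554 + Z) = 2*Z*(554 + Z))
W(p, N) = N + p
(W(206, 629) + X)/(-353603 + k(A(15))) = ((629 + 206) + 3505)/(-353603 + 2*7*(554 + 7)) = (835 + 3505)/(-353603 + 2*7*561) = 4340/(-353603 + 7854) = 4340/(-345749) = 4340*(-1/345749) = -4340/345749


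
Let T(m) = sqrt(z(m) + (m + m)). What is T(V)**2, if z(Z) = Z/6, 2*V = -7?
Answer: -91/12 ≈ -7.5833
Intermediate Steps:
V = -7/2 (V = (1/2)*(-7) = -7/2 ≈ -3.5000)
z(Z) = Z/6 (z(Z) = Z*(1/6) = Z/6)
T(m) = sqrt(78)*sqrt(m)/6 (T(m) = sqrt(m/6 + (m + m)) = sqrt(m/6 + 2*m) = sqrt(13*m/6) = sqrt(78)*sqrt(m)/6)
T(V)**2 = (sqrt(78)*sqrt(-7/2)/6)**2 = (sqrt(78)*(I*sqrt(14)/2)/6)**2 = (I*sqrt(273)/6)**2 = -91/12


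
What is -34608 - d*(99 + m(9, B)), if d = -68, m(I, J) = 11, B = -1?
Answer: -27128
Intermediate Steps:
-34608 - d*(99 + m(9, B)) = -34608 - (-68)*(99 + 11) = -34608 - (-68)*110 = -34608 - 1*(-7480) = -34608 + 7480 = -27128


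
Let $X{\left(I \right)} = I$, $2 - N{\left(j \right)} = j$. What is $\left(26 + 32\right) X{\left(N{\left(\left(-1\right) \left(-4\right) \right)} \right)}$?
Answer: $-116$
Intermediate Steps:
$N{\left(j \right)} = 2 - j$
$\left(26 + 32\right) X{\left(N{\left(\left(-1\right) \left(-4\right) \right)} \right)} = \left(26 + 32\right) \left(2 - \left(-1\right) \left(-4\right)\right) = 58 \left(2 - 4\right) = 58 \left(-2\right) = -116$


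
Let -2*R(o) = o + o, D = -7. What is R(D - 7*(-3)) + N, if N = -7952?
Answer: -7966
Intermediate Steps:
R(o) = -o (R(o) = -(o + o)/2 = -o)
R(D - 7*(-3)) + N = -(-7 - 7*(-3)) - 7952 = -(-7 + 21) - 7952 = -1*14 - 7952 = -14 - 7952 = -7966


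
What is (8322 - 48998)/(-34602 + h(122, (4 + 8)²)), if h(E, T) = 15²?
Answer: 40676/34377 ≈ 1.1832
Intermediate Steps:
h(E, T) = 225
(8322 - 48998)/(-34602 + h(122, (4 + 8)²)) = (8322 - 48998)/(-34602 + 225) = -40676/(-34377) = -40676*(-1/34377) = 40676/34377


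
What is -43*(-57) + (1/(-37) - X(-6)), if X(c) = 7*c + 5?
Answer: 92055/37 ≈ 2488.0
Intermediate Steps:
X(c) = 5 + 7*c
-43*(-57) + (1/(-37) - X(-6)) = -43*(-57) + (1/(-37) - (5 + 7*(-6))) = 2451 + (-1/37 - (5 - 42)) = 2451 + (-1/37 - 1*(-37)) = 2451 + (-1/37 + 37) = 2451 + 1368/37 = 92055/37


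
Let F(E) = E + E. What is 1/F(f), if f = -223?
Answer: -1/446 ≈ -0.0022422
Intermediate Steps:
F(E) = 2*E
1/F(f) = 1/(2*(-223)) = 1/(-446) = -1/446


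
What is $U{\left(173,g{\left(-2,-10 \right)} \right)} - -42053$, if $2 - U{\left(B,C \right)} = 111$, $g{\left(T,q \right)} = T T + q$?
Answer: $41944$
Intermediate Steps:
$g{\left(T,q \right)} = q + T^{2}$ ($g{\left(T,q \right)} = T^{2} + q = q + T^{2}$)
$U{\left(B,C \right)} = -109$ ($U{\left(B,C \right)} = 2 - 111 = -109$)
$U{\left(173,g{\left(-2,-10 \right)} \right)} - -42053 = -109 - -42053 = -109 + 42053 = 41944$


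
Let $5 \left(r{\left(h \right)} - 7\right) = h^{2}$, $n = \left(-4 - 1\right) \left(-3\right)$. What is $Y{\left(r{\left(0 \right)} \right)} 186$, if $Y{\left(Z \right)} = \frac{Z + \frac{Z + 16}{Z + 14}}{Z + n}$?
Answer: $\frac{5270}{77} \approx 68.442$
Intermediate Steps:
$n = 15$ ($n = \left(-5\right) \left(-3\right) = 15$)
$r{\left(h \right)} = 7 + \frac{h^{2}}{5}$
$Y{\left(Z \right)} = \frac{Z + \frac{16 + Z}{14 + Z}}{15 + Z}$ ($Y{\left(Z \right)} = \frac{Z + \frac{Z + 16}{Z + 14}}{Z + 15} = \frac{Z + \frac{16 + Z}{14 + Z}}{15 + Z}$)
$Y{\left(r{\left(0 \right)} \right)} 186 = \frac{16 + \left(7 + \frac{0^{2}}{5}\right)^{2} + 15 \left(7 + \frac{0^{2}}{5}\right)}{210 + \left(7 + \frac{0^{2}}{5}\right)^{2} + 29 \left(7 + \frac{0^{2}}{5}\right)} 186 = \frac{16 + \left(7 + \frac{1}{5} \cdot 0\right)^{2} + 15 \left(7 + \frac{1}{5} \cdot 0\right)}{210 + \left(7 + \frac{1}{5} \cdot 0\right)^{2} + 29 \left(7 + \frac{1}{5} \cdot 0\right)} 186 = \frac{16 + \left(7 + 0\right)^{2} + 15 \left(7 + 0\right)}{210 + \left(7 + 0\right)^{2} + 29 \left(7 + 0\right)} 186 = \frac{16 + 7^{2} + 15 \cdot 7}{210 + 7^{2} + 29 \cdot 7} \cdot 186 = \frac{16 + 49 + 105}{210 + 49 + 203} \cdot 186 = \frac{1}{462} \cdot 170 \cdot 186 = \frac{85}{231} \cdot 186 = \frac{5270}{77}$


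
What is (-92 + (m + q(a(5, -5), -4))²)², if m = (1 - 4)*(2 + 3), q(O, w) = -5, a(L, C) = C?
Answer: 94864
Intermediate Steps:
m = -15 (m = -3*5 = -15)
(-92 + (m + q(a(5, -5), -4))²)² = (-92 + (-15 - 5)²)² = (-92 + (-20)²)² = (-92 + 400)² = 308² = 94864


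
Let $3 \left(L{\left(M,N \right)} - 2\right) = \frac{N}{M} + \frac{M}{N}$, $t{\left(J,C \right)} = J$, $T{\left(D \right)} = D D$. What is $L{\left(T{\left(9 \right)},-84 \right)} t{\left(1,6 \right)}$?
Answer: $\frac{3023}{2268} \approx 1.3329$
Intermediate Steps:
$T{\left(D \right)} = D^{2}$
$L{\left(M,N \right)} = 2 + \frac{M}{3 N} + \frac{N}{3 M}$ ($L{\left(M,N \right)} = 2 + \frac{\frac{N}{M} + \frac{M}{N}}{3} = 2 + \frac{\frac{M}{N} + \frac{N}{M}}{3} = 2 + \left(\frac{M}{3 N} + \frac{N}{3 M}\right) = 2 + \frac{M}{3 N} + \frac{N}{3 M}$)
$L{\left(T{\left(9 \right)},-84 \right)} t{\left(1,6 \right)} = \left(2 + \frac{9^{2}}{3 \left(-84\right)} + \frac{1}{3} \left(-84\right) \frac{1}{9^{2}}\right) 1 = \left(2 + \frac{1}{3} \cdot 81 \left(- \frac{1}{84}\right) + \frac{1}{3} \left(-84\right) \frac{1}{81}\right) 1 = \left(2 - \frac{9}{28} + \frac{1}{3} \left(-84\right) \frac{1}{81}\right) 1 = \left(2 - \frac{9}{28} - \frac{28}{81}\right) 1 = \frac{3023}{2268} \cdot 1 = \frac{3023}{2268}$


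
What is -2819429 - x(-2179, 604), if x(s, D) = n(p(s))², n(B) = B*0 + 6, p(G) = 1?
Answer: -2819465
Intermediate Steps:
n(B) = 6 (n(B) = 0 + 6 = 6)
x(s, D) = 36 (x(s, D) = 6² = 36)
-2819429 - x(-2179, 604) = -2819429 - 1*36 = -2819429 - 36 = -2819465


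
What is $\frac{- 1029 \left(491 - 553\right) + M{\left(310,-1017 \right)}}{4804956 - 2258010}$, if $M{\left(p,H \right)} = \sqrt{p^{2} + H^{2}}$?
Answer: $\frac{10633}{424491} + \frac{\sqrt{1130389}}{2546946} \approx 0.025466$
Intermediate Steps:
$M{\left(p,H \right)} = \sqrt{H^{2} + p^{2}}$
$\frac{- 1029 \left(491 - 553\right) + M{\left(310,-1017 \right)}}{4804956 - 2258010} = \frac{- 1029 \left(491 - 553\right) + \sqrt{\left(-1017\right)^{2} + 310^{2}}}{4804956 - 2258010} = \frac{\left(-1029\right) \left(-62\right) + \sqrt{1034289 + 96100}}{2546946} = \left(63798 + \sqrt{1130389}\right) \frac{1}{2546946} = \frac{10633}{424491} + \frac{\sqrt{1130389}}{2546946}$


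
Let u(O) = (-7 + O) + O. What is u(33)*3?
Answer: 177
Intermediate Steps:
u(O) = -7 + 2*O
u(33)*3 = (-7 + 2*33)*3 = (-7 + 66)*3 = 59*3 = 177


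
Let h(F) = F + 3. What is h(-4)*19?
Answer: -19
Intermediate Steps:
h(F) = 3 + F
h(-4)*19 = (3 - 4)*19 = -1*19 = -19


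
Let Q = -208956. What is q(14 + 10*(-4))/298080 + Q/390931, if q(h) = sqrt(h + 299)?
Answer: -208956/390931 + sqrt(273)/298080 ≈ -0.53445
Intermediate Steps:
q(h) = sqrt(299 + h)
q(14 + 10*(-4))/298080 + Q/390931 = sqrt(299 + (14 + 10*(-4)))/298080 - 208956/390931 = sqrt(299 + (14 - 40))*(1/298080) - 208956*1/390931 = sqrt(299 - 26)*(1/298080) - 208956/390931 = sqrt(273)*(1/298080) - 208956/390931 = sqrt(273)/298080 - 208956/390931 = -208956/390931 + sqrt(273)/298080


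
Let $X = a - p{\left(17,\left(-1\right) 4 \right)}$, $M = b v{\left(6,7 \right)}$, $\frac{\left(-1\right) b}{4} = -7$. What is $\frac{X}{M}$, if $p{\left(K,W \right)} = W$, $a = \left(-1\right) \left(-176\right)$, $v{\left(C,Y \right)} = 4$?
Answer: $\frac{45}{28} \approx 1.6071$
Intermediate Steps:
$b = 28$ ($b = \left(-4\right) \left(-7\right) = 28$)
$a = 176$
$M = 112$ ($M = 28 \cdot 4 = 112$)
$X = 180$ ($X = 176 - \left(-1\right) 4 = 176 - -4 = 176 + 4 = 180$)
$\frac{X}{M} = \frac{180}{112} = 180 \cdot \frac{1}{112} = \frac{45}{28}$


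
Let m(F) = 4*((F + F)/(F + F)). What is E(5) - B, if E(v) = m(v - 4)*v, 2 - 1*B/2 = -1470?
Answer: -2924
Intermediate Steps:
B = 2944 (B = 4 - 2*(-1470) = 4 + 2940 = 2944)
m(F) = 4 (m(F) = 4*((2*F)/((2*F))) = 4*((2*F)*(1/(2*F))) = 4*1 = 4)
E(v) = 4*v
E(5) - B = 4*5 - 1*2944 = 20 - 2944 = -2924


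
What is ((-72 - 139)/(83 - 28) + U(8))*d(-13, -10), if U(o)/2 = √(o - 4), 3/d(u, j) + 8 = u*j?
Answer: 27/6710 ≈ 0.0040238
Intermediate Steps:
d(u, j) = 3/(-8 + j*u) (d(u, j) = 3/(-8 + u*j) = 3/(-8 + j*u))
U(o) = 2*√(-4 + o) (U(o) = 2*√(o - 4) = 2*√(-4 + o))
((-72 - 139)/(83 - 28) + U(8))*d(-13, -10) = ((-72 - 139)/(83 - 28) + 2*√(-4 + 8))*(3/(-8 - 10*(-13))) = (-211/55 + 2*√4)*(3/(-8 + 130)) = (-211*1/55 + 2*2)*(3/122) = (-211/55 + 4)*(3*(1/122)) = (9/55)*(3/122) = 27/6710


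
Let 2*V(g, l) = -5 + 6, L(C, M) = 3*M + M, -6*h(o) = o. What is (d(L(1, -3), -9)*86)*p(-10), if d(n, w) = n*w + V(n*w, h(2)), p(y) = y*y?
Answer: 933100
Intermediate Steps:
h(o) = -o/6
L(C, M) = 4*M
p(y) = y²
V(g, l) = ½ (V(g, l) = (-5 + 6)/2 = (½)*1 = ½)
d(n, w) = ½ + n*w (d(n, w) = n*w + ½ = ½ + n*w)
(d(L(1, -3), -9)*86)*p(-10) = ((½ + (4*(-3))*(-9))*86)*(-10)² = ((½ - 12*(-9))*86)*100 = ((½ + 108)*86)*100 = ((217/2)*86)*100 = 9331*100 = 933100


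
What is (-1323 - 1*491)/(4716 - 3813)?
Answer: -1814/903 ≈ -2.0089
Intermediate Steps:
(-1323 - 1*491)/(4716 - 3813) = (-1323 - 491)/903 = -1814*1/903 = -1814/903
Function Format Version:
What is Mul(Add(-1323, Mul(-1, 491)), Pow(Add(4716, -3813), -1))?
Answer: Rational(-1814, 903) ≈ -2.0089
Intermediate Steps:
Mul(Add(-1323, Mul(-1, 491)), Pow(Add(4716, -3813), -1)) = Mul(Add(-1323, -491), Pow(903, -1)) = Mul(-1814, Rational(1, 903)) = Rational(-1814, 903)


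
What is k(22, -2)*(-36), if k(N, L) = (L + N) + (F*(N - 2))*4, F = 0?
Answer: -720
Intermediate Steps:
k(N, L) = L + N (k(N, L) = (L + N) + (0*(N - 2))*4 = (L + N) + (0*(-2 + N))*4 = (L + N) + 0*4 = (L + N) + 0 = L + N)
k(22, -2)*(-36) = (-2 + 22)*(-36) = 20*(-36) = -720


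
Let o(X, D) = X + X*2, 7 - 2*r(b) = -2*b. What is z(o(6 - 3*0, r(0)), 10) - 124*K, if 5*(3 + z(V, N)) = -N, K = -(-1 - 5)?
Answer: -749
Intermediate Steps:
r(b) = 7/2 + b (r(b) = 7/2 - (-1)*b = 7/2 + b)
o(X, D) = 3*X (o(X, D) = X + 2*X = 3*X)
K = 6 (K = -1*(-6) = 6)
z(V, N) = -3 - N/5 (z(V, N) = -3 + (-N)/5 = -3 - N/5)
z(o(6 - 3*0, r(0)), 10) - 124*K = (-3 - ⅕*10) - 124*6 = (-3 - 2) - 744 = -5 - 744 = -749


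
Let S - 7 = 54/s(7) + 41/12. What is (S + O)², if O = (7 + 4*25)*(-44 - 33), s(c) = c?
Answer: 476863445809/7056 ≈ 6.7583e+7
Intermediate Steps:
S = 1523/84 (S = 7 + (54/7 + 41/12) = 7 + 935/84 = 1523/84 ≈ 18.131)
O = -8239 (O = (7 + 100)*(-77) = 107*(-77) = -8239)
(S + O)² = (1523/84 - 8239)² = (-690553/84)² = 476863445809/7056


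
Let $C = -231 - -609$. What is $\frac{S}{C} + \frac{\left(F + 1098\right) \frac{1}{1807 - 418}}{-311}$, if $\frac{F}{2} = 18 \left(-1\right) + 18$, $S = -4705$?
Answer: $- \frac{677625413}{54429354} \approx -12.45$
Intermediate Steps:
$F = 0$ ($F = 2 \left(18 \left(-1\right) + 18\right) = 2 \left(-18 + 18\right) = 2 \cdot 0 = 0$)
$C = 378$ ($C = -231 + 609 = 378$)
$\frac{S}{C} + \frac{\left(F + 1098\right) \frac{1}{1807 - 418}}{-311} = - \frac{4705}{378} + \frac{\left(0 + 1098\right) \frac{1}{1807 - 418}}{-311} = \left(-4705\right) \frac{1}{378} + \frac{1098}{1389} \left(- \frac{1}{311}\right) = - \frac{4705}{378} + 1098 \cdot \frac{1}{1389} \left(- \frac{1}{311}\right) = - \frac{4705}{378} + \frac{366}{463} \left(- \frac{1}{311}\right) = - \frac{4705}{378} - \frac{366}{143993} = - \frac{677625413}{54429354}$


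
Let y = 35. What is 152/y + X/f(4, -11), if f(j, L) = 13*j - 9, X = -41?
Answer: 5101/1505 ≈ 3.3894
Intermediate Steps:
f(j, L) = -9 + 13*j
152/y + X/f(4, -11) = 152/35 - 41/(-9 + 13*4) = 152*(1/35) - 41/(-9 + 52) = 152/35 - 41/43 = 5101/1505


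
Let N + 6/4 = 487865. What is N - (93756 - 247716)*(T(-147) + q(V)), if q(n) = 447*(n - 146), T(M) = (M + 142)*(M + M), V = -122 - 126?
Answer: -53776636433/2 ≈ -2.6888e+10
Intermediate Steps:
N = 975727/2 (N = -3/2 + 487865 = 975727/2 ≈ 4.8786e+5)
V = -248
T(M) = 2*M*(142 + M) (T(M) = (142 + M)*(2*M) = 2*M*(142 + M))
q(n) = -65262 + 447*n (q(n) = 447*(-146 + n) = -65262 + 447*n)
N - (93756 - 247716)*(T(-147) + q(V)) = 975727/2 - (93756 - 247716)*(2*(-147)*(142 - 147) + (-65262 + 447*(-248))) = 975727/2 - (-153960)*(2*(-147)*(-5) + (-65262 - 110856)) = 975727/2 - (-153960)*(1470 - 176118) = 975727/2 - (-153960)*(-174648) = 975727/2 - 1*26888806080 = 975727/2 - 26888806080 = -53776636433/2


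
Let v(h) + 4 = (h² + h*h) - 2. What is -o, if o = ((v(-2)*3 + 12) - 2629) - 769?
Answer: 3380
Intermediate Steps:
v(h) = -6 + 2*h² (v(h) = -4 + ((h² + h*h) - 2) = -4 + ((h² + h²) - 2) = -4 + (2*h² - 2) = -4 + (-2 + 2*h²) = -6 + 2*h²)
o = -3380 (o = (((-6 + 2*(-2)²)*3 + 12) - 2629) - 769 = (((-6 + 2*4)*3 + 12) - 2629) - 769 = (((-6 + 8)*3 + 12) - 2629) - 769 = ((2*3 + 12) - 2629) - 769 = ((6 + 12) - 2629) - 769 = (18 - 2629) - 769 = -2611 - 769 = -3380)
-o = -1*(-3380) = 3380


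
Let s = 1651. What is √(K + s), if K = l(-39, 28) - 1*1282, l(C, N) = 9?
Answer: 3*√42 ≈ 19.442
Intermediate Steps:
K = -1273 (K = 9 - 1*1282 = 9 - 1282 = -1273)
√(K + s) = √(-1273 + 1651) = √378 = 3*√42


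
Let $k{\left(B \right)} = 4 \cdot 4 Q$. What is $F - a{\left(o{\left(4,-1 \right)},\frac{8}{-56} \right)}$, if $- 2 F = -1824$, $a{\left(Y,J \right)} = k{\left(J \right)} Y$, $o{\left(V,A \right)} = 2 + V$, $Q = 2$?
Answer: $720$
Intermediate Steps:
$k{\left(B \right)} = 32$ ($k{\left(B \right)} = 4 \cdot 4 \cdot 2 = 16 \cdot 2 = 32$)
$a{\left(Y,J \right)} = 32 Y$
$F = 912$ ($F = \left(- \frac{1}{2}\right) \left(-1824\right) = 912$)
$F - a{\left(o{\left(4,-1 \right)},\frac{8}{-56} \right)} = 912 - 32 \left(2 + 4\right) = 912 - 32 \cdot 6 = 912 - 192 = 720$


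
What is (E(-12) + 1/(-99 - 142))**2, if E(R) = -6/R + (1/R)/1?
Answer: 1423249/8363664 ≈ 0.17017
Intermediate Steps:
E(R) = -5/R (E(R) = -6/R + 1/R = -5/R)
(E(-12) + 1/(-99 - 142))**2 = (-5/(-12) + 1/(-99 - 142))**2 = (-5*(-1/12) + 1/(-241))**2 = (5/12 - 1/241)**2 = (1193/2892)**2 = 1423249/8363664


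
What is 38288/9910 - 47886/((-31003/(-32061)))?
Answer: -7606684421498/153619865 ≈ -49516.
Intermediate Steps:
38288/9910 - 47886/((-31003/(-32061))) = 38288*(1/9910) - 47886/((-31003*(-1/32061))) = 19144/4955 - 47886/31003/32061 = 19144/4955 - 47886*32061/31003 = 19144/4955 - 1535273046/31003 = -7606684421498/153619865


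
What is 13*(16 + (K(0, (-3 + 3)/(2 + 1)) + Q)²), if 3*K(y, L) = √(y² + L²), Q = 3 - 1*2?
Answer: 221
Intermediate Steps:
Q = 1 (Q = 3 - 2 = 1)
K(y, L) = √(L² + y²)/3 (K(y, L) = √(y² + L²)/3 = √(L² + y²)/3)
13*(16 + (K(0, (-3 + 3)/(2 + 1)) + Q)²) = 13*(16 + (√(((-3 + 3)/(2 + 1))² + 0²)/3 + 1)²) = 13*(16 + (√((0/3)² + 0)/3 + 1)²) = 13*(16 + (√((0*(⅓))² + 0)/3 + 1)²) = 13*(16 + (√(0² + 0)/3 + 1)²) = 13*(16 + (√(0 + 0)/3 + 1)²) = 13*(16 + (√0/3 + 1)²) = 13*(16 + ((⅓)*0 + 1)²) = 13*(16 + (0 + 1)²) = 13*(16 + 1²) = 13*(16 + 1) = 13*17 = 221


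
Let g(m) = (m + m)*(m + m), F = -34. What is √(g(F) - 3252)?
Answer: 14*√7 ≈ 37.041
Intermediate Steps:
g(m) = 4*m² (g(m) = (2*m)*(2*m) = 4*m²)
√(g(F) - 3252) = √(4*(-34)² - 3252) = √(4*1156 - 3252) = √(4624 - 3252) = √1372 = 14*√7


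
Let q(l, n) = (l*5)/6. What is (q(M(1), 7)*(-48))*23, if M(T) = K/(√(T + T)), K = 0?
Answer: 0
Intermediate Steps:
M(T) = 0 (M(T) = 0/(√(T + T)) = 0/(√(2*T)) = 0/((√2*√T)) = 0*(√2/(2*√T)) = 0)
q(l, n) = 5*l/6 (q(l, n) = (5*l)*(⅙) = 5*l/6)
(q(M(1), 7)*(-48))*23 = (((⅚)*0)*(-48))*23 = (0*(-48))*23 = 0*23 = 0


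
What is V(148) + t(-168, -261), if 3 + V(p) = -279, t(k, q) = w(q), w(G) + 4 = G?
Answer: -547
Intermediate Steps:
w(G) = -4 + G
t(k, q) = -4 + q
V(p) = -282 (V(p) = -3 - 279 = -282)
V(148) + t(-168, -261) = -282 + (-4 - 261) = -282 - 265 = -547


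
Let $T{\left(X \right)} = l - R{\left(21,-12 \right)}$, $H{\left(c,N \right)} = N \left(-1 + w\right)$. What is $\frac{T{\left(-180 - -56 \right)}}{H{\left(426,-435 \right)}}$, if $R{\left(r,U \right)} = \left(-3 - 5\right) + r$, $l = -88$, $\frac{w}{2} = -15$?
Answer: $- \frac{101}{13485} \approx -0.0074898$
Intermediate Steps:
$w = -30$ ($w = 2 \left(-15\right) = -30$)
$R{\left(r,U \right)} = -8 + r$
$H{\left(c,N \right)} = - 31 N$ ($H{\left(c,N \right)} = N \left(-1 - 30\right) = N \left(-31\right) = - 31 N$)
$T{\left(X \right)} = -101$ ($T{\left(X \right)} = -88 - \left(-8 + 21\right) = -88 - 13 = -101$)
$\frac{T{\left(-180 - -56 \right)}}{H{\left(426,-435 \right)}} = - \frac{101}{\left(-31\right) \left(-435\right)} = - \frac{101}{13485}$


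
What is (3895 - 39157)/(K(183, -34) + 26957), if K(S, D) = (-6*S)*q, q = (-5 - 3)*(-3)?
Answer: -35262/605 ≈ -58.284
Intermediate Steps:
q = 24 (q = -8*(-3) = 24)
K(S, D) = -144*S (K(S, D) = -6*S*24 = -144*S)
(3895 - 39157)/(K(183, -34) + 26957) = (3895 - 39157)/(-144*183 + 26957) = -35262/(-26352 + 26957) = -35262/605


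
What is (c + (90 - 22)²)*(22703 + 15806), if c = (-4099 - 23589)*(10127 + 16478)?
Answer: -28367062427544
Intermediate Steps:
c = -736639240 (c = -27688*26605 = -736639240)
(c + (90 - 22)²)*(22703 + 15806) = (-736639240 + (90 - 22)²)*(22703 + 15806) = (-736639240 + 68²)*38509 = (-736639240 + 4624)*38509 = -736634616*38509 = -28367062427544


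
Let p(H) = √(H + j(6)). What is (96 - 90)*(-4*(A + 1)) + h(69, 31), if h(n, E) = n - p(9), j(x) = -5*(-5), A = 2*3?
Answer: -99 - √34 ≈ -104.83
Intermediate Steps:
A = 6
j(x) = 25
p(H) = √(25 + H) (p(H) = √(H + 25) = √(25 + H))
h(n, E) = n - √34 (h(n, E) = n - √(25 + 9) = n - √34)
(96 - 90)*(-4*(A + 1)) + h(69, 31) = (96 - 90)*(-4*(6 + 1)) + (69 - √34) = 6*(-4*7) + (69 - √34) = 6*(-28) + (69 - √34) = -168 + (69 - √34) = -99 - √34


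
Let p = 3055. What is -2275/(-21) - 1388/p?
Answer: 988711/9165 ≈ 107.88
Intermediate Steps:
-2275/(-21) - 1388/p = -2275/(-21) - 1388/3055 = -2275*(-1/21) - 1388*1/3055 = 325/3 - 1388/3055 = 988711/9165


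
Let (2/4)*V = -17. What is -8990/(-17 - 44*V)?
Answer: -310/51 ≈ -6.0784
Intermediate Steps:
V = -34 (V = 2*(-17) = -34)
-8990/(-17 - 44*V) = -8990/(-17 - 44*(-34)) = -8990/(-17 + 1496) = -8990/1479 = -8990*1/1479 = -310/51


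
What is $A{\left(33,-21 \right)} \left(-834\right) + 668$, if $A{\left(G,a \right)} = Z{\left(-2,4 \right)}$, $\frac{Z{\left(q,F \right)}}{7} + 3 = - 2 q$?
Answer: $-5170$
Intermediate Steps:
$Z{\left(q,F \right)} = -21 - 14 q$ ($Z{\left(q,F \right)} = -21 + 7 \left(- 2 q\right) = -21 - 14 q$)
$A{\left(G,a \right)} = 7$ ($A{\left(G,a \right)} = -21 - -28 = -21 + 28 = 7$)
$A{\left(33,-21 \right)} \left(-834\right) + 668 = 7 \left(-834\right) + 668 = -5838 + 668 = -5170$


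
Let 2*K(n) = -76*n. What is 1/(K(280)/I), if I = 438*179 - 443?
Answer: -11137/1520 ≈ -7.3270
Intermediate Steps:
K(n) = -38*n (K(n) = (-76*n)/2 = -38*n)
I = 77959 (I = 78402 - 443 = 77959)
1/(K(280)/I) = 1/(-38*280/77959) = 1/(-10640*1/77959) = 1/(-1520/11137) = -11137/1520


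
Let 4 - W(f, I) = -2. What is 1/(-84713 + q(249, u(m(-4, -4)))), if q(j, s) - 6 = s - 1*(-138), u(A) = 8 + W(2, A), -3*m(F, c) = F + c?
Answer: -1/84555 ≈ -1.1827e-5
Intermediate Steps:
W(f, I) = 6 (W(f, I) = 4 - 1*(-2) = 4 + 2 = 6)
m(F, c) = -F/3 - c/3 (m(F, c) = -(F + c)/3 = -F/3 - c/3)
u(A) = 14 (u(A) = 8 + 6 = 14)
q(j, s) = 144 + s (q(j, s) = 6 + (s - 1*(-138)) = 6 + (s + 138) = 6 + (138 + s) = 144 + s)
1/(-84713 + q(249, u(m(-4, -4)))) = 1/(-84713 + (144 + 14)) = 1/(-84713 + 158) = 1/(-84555) = -1/84555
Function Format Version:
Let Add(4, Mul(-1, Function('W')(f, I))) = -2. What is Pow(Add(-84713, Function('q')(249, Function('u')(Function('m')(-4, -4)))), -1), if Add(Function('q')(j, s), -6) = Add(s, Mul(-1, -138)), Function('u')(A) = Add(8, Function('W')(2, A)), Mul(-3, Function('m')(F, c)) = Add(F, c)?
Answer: Rational(-1, 84555) ≈ -1.1827e-5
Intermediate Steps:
Function('W')(f, I) = 6 (Function('W')(f, I) = Add(4, Mul(-1, -2)) = Add(4, 2) = 6)
Function('m')(F, c) = Add(Mul(Rational(-1, 3), F), Mul(Rational(-1, 3), c)) (Function('m')(F, c) = Mul(Rational(-1, 3), Add(F, c)) = Add(Mul(Rational(-1, 3), F), Mul(Rational(-1, 3), c)))
Function('u')(A) = 14 (Function('u')(A) = Add(8, 6) = 14)
Function('q')(j, s) = Add(144, s) (Function('q')(j, s) = Add(6, Add(s, Mul(-1, -138))) = Add(6, Add(s, 138)) = Add(6, Add(138, s)) = Add(144, s))
Pow(Add(-84713, Function('q')(249, Function('u')(Function('m')(-4, -4)))), -1) = Pow(Add(-84713, Add(144, 14)), -1) = Pow(Add(-84713, 158), -1) = Pow(-84555, -1) = Rational(-1, 84555)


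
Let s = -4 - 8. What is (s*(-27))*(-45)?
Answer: -14580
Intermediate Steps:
s = -12
(s*(-27))*(-45) = -12*(-27)*(-45) = 324*(-45) = -14580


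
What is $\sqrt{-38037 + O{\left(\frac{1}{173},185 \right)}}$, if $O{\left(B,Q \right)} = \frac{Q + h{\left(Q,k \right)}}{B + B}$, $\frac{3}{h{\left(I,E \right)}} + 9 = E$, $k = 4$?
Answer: $\frac{4 i \sqrt{34510}}{5} \approx 148.61 i$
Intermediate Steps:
$h{\left(I,E \right)} = \frac{3}{-9 + E}$
$O{\left(B,Q \right)} = \frac{- \frac{3}{5} + Q}{2 B}$ ($O{\left(B,Q \right)} = \frac{Q + \frac{3}{-9 + 4}}{B + B} = \frac{Q + \frac{3}{-5}}{2 B} = \left(Q + 3 \left(- \frac{1}{5}\right)\right) \frac{1}{2 B} = \left(Q - \frac{3}{5}\right) \frac{1}{2 B} = \left(- \frac{3}{5} + Q\right) \frac{1}{2 B} = \frac{- \frac{3}{5} + Q}{2 B}$)
$\sqrt{-38037 + O{\left(\frac{1}{173},185 \right)}} = \sqrt{-38037 + \frac{-3 + 5 \cdot 185}{10 \cdot \frac{1}{173}}} = \sqrt{-38037 + \frac{\frac{1}{\frac{1}{173}} \left(-3 + 925\right)}{10}} = \sqrt{-38037 + \frac{1}{10} \cdot 173 \cdot 922} = \sqrt{-38037 + \frac{79753}{5}} = \sqrt{- \frac{110432}{5}} = \frac{4 i \sqrt{34510}}{5}$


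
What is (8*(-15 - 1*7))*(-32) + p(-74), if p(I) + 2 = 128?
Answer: 5758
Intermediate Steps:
p(I) = 126 (p(I) = -2 + 128 = 126)
(8*(-15 - 1*7))*(-32) + p(-74) = (8*(-15 - 1*7))*(-32) + 126 = (8*(-15 - 7))*(-32) + 126 = (8*(-22))*(-32) + 126 = -176*(-32) + 126 = 5632 + 126 = 5758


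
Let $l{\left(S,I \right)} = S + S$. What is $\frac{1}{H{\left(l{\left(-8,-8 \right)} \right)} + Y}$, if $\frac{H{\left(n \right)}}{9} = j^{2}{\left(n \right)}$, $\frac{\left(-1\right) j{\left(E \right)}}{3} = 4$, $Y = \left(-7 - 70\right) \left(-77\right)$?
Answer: $\frac{1}{7225} \approx 0.00013841$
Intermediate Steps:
$Y = 5929$ ($Y = \left(-77\right) \left(-77\right) = 5929$)
$j{\left(E \right)} = -12$ ($j{\left(E \right)} = \left(-3\right) 4 = -12$)
$l{\left(S,I \right)} = 2 S$
$H{\left(n \right)} = 1296$ ($H{\left(n \right)} = 9 \left(-12\right)^{2} = 9 \cdot 144 = 1296$)
$\frac{1}{H{\left(l{\left(-8,-8 \right)} \right)} + Y} = \frac{1}{1296 + 5929} = \frac{1}{7225}$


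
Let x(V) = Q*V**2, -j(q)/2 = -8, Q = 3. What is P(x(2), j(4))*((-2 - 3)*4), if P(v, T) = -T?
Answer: 320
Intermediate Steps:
j(q) = 16 (j(q) = -2*(-8) = 16)
x(V) = 3*V**2
P(x(2), j(4))*((-2 - 3)*4) = (-1*16)*((-2 - 3)*4) = -(-80)*4 = -16*(-20) = 320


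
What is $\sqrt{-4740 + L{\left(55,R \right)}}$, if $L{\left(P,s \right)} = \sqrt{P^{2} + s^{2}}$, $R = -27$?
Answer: $\sqrt{-4740 + \sqrt{3754}} \approx 68.401 i$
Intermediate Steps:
$\sqrt{-4740 + L{\left(55,R \right)}} = \sqrt{-4740 + \sqrt{55^{2} + \left(-27\right)^{2}}} = \sqrt{-4740 + \sqrt{3025 + 729}} = \sqrt{-4740 + \sqrt{3754}}$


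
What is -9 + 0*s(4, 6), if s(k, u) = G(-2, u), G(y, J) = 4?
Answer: -9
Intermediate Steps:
s(k, u) = 4
-9 + 0*s(4, 6) = -9 + 0*4 = -9 + 0 = -9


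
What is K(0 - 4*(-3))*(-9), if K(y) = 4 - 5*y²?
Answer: 6444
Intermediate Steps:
K(y) = 4 - 5*y²
K(0 - 4*(-3))*(-9) = (4 - 5*(0 - 4*(-3))²)*(-9) = (4 - 5*(0 - 1*(-12))²)*(-9) = (4 - 5*(0 + 12)²)*(-9) = (4 - 5*12²)*(-9) = (4 - 5*144)*(-9) = (4 - 720)*(-9) = -716*(-9) = 6444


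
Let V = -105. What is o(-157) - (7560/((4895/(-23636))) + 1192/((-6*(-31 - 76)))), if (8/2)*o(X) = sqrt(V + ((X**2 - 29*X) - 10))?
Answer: 11471196388/314259 + sqrt(29087)/4 ≈ 36545.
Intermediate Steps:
o(X) = sqrt(-115 + X**2 - 29*X)/4 (o(X) = sqrt(-105 + ((X**2 - 29*X) - 10))/4 = sqrt(-105 + (-10 + X**2 - 29*X))/4 = sqrt(-115 + X**2 - 29*X)/4)
o(-157) - (7560/((4895/(-23636))) + 1192/((-6*(-31 - 76)))) = sqrt(-115 + (-157)**2 - 29*(-157))/4 - (7560/((4895/(-23636))) + 1192/((-6*(-31 - 76)))) = sqrt(-115 + 24649 + 4553)/4 - (7560/((4895*(-1/23636))) + 1192/((-6*(-107)))) = sqrt(29087)/4 - (7560/(-4895/23636) + 1192/642) = sqrt(29087)/4 - (7560*(-23636/4895) + 1192*(1/642)) = sqrt(29087)/4 - (-35737632/979 + 596/321) = sqrt(29087)/4 - 1*(-11471196388/314259) = sqrt(29087)/4 + 11471196388/314259 = 11471196388/314259 + sqrt(29087)/4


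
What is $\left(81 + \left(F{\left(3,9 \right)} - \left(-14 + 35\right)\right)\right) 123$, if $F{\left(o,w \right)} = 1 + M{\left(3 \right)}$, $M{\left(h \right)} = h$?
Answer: $7872$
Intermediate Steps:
$F{\left(o,w \right)} = 4$ ($F{\left(o,w \right)} = 1 + 3 = 4$)
$\left(81 + \left(F{\left(3,9 \right)} - \left(-14 + 35\right)\right)\right) 123 = \left(81 + \left(4 - \left(-14 + 35\right)\right)\right) 123 = \left(81 + \left(4 - 21\right)\right) 123 = \left(81 - 17\right) 123 = 64 \cdot 123 = 7872$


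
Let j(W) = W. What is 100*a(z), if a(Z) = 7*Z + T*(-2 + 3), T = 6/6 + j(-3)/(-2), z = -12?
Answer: -8150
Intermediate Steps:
T = 5/2 (T = 6/6 - 3/(-2) = 6*(⅙) - 3*(-½) = 1 + 3/2 = 5/2 ≈ 2.5000)
a(Z) = 5/2 + 7*Z (a(Z) = 7*Z + 5*(-2 + 3)/2 = 7*Z + (5/2)*1 = 7*Z + 5/2 = 5/2 + 7*Z)
100*a(z) = 100*(5/2 + 7*(-12)) = 100*(5/2 - 84) = 100*(-163/2) = -8150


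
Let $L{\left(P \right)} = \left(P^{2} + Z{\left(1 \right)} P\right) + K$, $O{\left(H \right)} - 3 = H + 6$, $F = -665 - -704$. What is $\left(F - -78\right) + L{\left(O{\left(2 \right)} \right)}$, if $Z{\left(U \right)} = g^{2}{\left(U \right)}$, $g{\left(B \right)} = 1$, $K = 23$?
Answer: $272$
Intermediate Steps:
$F = 39$ ($F = -665 + 704 = 39$)
$O{\left(H \right)} = 9 + H$ ($O{\left(H \right)} = 3 + \left(H + 6\right) = 3 + \left(6 + H\right) = 9 + H$)
$Z{\left(U \right)} = 1$ ($Z{\left(U \right)} = 1^{2} = 1$)
$L{\left(P \right)} = 23 + P + P^{2}$ ($L{\left(P \right)} = \left(P^{2} + 1 P\right) + 23 = \left(P^{2} + P\right) + 23 = \left(P + P^{2}\right) + 23 = 23 + P + P^{2}$)
$\left(F - -78\right) + L{\left(O{\left(2 \right)} \right)} = \left(39 - -78\right) + \left(23 + \left(9 + 2\right) + \left(9 + 2\right)^{2}\right) = \left(39 + 78\right) + \left(23 + 11 + 11^{2}\right) = 117 + \left(23 + 11 + 121\right) = 117 + 155 = 272$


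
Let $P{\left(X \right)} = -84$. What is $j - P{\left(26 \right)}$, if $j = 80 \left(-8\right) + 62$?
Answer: $-494$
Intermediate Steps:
$j = -578$ ($j = -640 + 62 = -578$)
$j - P{\left(26 \right)} = -578 - -84 = -578 + 84 = -494$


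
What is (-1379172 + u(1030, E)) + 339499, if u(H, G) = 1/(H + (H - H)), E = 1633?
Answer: -1070863189/1030 ≈ -1.0397e+6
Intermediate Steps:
u(H, G) = 1/H (u(H, G) = 1/(H + 0) = 1/H)
(-1379172 + u(1030, E)) + 339499 = (-1379172 + 1/1030) + 339499 = -1420547159/1030 + 339499 = -1070863189/1030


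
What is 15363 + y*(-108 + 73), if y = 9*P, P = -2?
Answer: 15993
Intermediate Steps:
y = -18 (y = 9*(-2) = -18)
15363 + y*(-108 + 73) = 15363 - 18*(-108 + 73) = 15363 - 18*(-35) = 15363 + 630 = 15993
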